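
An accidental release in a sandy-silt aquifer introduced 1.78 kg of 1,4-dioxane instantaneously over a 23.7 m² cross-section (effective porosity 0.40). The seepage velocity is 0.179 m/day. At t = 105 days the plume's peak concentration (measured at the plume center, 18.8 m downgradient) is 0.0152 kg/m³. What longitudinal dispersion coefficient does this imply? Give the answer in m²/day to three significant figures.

0.116 m²/day

At the plume center C_max = M/(n_e·A·√(4πDt)), so D = M²/(4πt·(n_e·A·C_max)²).
n_e·A·C_max = 0.40 × 23.7 × 0.0152 = 0.1441 kg/m.
D = 1.78²/(4π × 105 × 0.1441²) = 0.116 m²/day.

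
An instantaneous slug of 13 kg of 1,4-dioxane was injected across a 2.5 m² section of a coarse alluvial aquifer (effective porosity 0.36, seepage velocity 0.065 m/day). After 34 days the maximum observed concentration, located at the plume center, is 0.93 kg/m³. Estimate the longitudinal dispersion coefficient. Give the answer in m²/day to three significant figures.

At the plume center C_max = M/(n_e·A·√(4πDt)), so D = M²/(4πt·(n_e·A·C_max)²).
n_e·A·C_max = 0.36 × 2.5 × 0.93 = 0.8370 kg/m.
D = 13²/(4π × 34 × 0.8370²) = 0.565 m²/day.

0.565 m²/day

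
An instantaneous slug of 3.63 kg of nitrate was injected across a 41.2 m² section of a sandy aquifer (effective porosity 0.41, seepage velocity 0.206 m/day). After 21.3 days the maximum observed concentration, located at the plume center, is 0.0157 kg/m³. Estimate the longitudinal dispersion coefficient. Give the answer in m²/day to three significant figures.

At the plume center C_max = M/(n_e·A·√(4πDt)), so D = M²/(4πt·(n_e·A·C_max)²).
n_e·A·C_max = 0.41 × 41.2 × 0.0157 = 0.2652 kg/m.
D = 3.63²/(4π × 21.3 × 0.2652²) = 0.700 m²/day.

0.700 m²/day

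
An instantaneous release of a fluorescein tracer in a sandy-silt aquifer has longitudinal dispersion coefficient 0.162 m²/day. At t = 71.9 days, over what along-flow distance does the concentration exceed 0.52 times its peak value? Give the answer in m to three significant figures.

The plume is Gaussian with σ = √(2Dt) = √(2 × 0.162 × 71.9) = 4.827 m.
C/C_peak = exp(−Δx²/(2σ²)) = 0.52 ⇒ Δx = σ·√(−2 ln 0.52) = 4.827 × 1.144 = 5.522 m.
Width = 2Δx = 11.0 m.

11.0 m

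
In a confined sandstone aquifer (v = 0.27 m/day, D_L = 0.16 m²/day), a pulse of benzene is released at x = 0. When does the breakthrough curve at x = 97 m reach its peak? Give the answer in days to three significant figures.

For the 1D instantaneous-source solution, setting ∂C/∂t = 0 at fixed x gives v²t² + 2Dt − x² = 0, so t = (√(D² + v²x²) − D)/v².
√(D² + v²x²) = √(0.16² + 0.27² × 97²) = 26.19; v² = 0.0729.
t = (26.19 − 0.16)/0.0729 = 357 days (vs. the pure-advection estimate x/v = 359 d).

357 days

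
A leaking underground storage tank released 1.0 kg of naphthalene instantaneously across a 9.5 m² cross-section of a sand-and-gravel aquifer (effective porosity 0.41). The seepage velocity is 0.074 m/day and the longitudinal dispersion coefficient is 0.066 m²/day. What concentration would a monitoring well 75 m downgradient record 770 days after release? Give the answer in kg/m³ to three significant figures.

For an instantaneous plane source, C(x,t) = M/(n_e·A·√(4πDt)) · exp(−(x−vt)²/(4Dt)), with n_e·A the pore (flow) area.
Plume center vt = 0.074 × 770 = 56.98 m, so the well at 75 m is 18.02 m downgradient of the peak.
√(4πDt) = 25.27 m, giving peak height M/(n_e·A·√(4πDt)) = 1.0/(0.41 × 9.5 × 25.27) = 0.01016 kg/m³.
(x−vt)²/(4Dt) = (18.02)²/(4 × 0.066 × 770) = 1.597; exp(−1.597) = 0.2025.
C = 0.01016 × 0.2025 = 0.00206 kg/m³.

0.00206 kg/m³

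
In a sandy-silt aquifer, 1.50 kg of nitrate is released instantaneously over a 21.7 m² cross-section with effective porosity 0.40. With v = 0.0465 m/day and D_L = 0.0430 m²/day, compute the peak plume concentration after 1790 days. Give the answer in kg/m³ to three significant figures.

The peak of an instantaneous 1D plume sits at x = vt; there the Gaussian factor is 1 and C_max = M/(n_e·A·√(4πDt)), where n_e·A is the pore area the mass is dissolved in.
√(4πDt) = √(4π × 0.0430 × 1790) = 31.10 m, so C_max = 1.50/(0.40 × 21.7 × 31.10) = 0.00556 kg/m³.

0.00556 kg/m³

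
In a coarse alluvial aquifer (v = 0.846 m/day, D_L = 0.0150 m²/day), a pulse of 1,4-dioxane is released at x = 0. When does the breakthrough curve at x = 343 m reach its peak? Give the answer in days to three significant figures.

For the 1D instantaneous-source solution, setting ∂C/∂t = 0 at fixed x gives v²t² + 2Dt − x² = 0, so t = (√(D² + v²x²) − D)/v².
√(D² + v²x²) = √(0.0150² + 0.846² × 343²) = 290.2; v² = 0.715716.
t = (290.2 − 0.0150)/0.715716 = 405 days (vs. the pure-advection estimate x/v = 405 d).

405 days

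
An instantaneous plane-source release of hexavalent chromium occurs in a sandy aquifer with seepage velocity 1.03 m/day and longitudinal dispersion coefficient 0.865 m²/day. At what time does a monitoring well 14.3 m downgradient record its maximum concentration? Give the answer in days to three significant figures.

For the 1D instantaneous-source solution, setting ∂C/∂t = 0 at fixed x gives v²t² + 2Dt − x² = 0, so t = (√(D² + v²x²) − D)/v².
√(D² + v²x²) = √(0.865² + 1.03² × 14.3²) = 14.75; v² = 1.0609.
t = (14.75 − 0.865)/1.0609 = 13.1 days (vs. the pure-advection estimate x/v = 13.9 d).

13.1 days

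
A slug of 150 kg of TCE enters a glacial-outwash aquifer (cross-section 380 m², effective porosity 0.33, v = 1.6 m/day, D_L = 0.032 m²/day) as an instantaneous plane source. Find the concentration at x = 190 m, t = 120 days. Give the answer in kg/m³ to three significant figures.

0.133 kg/m³

For an instantaneous plane source, C(x,t) = M/(n_e·A·√(4πDt)) · exp(−(x−vt)²/(4Dt)), with n_e·A the pore (flow) area.
Plume center vt = 1.6 × 120 = 192 m, so the well at 190 m is 2 m upgradient of the peak.
√(4πDt) = 6.947 m, giving peak height M/(n_e·A·√(4πDt)) = 150/(0.33 × 380 × 6.947) = 0.1722 kg/m³.
(x−vt)²/(4Dt) = (-2)²/(4 × 0.032 × 120) = 0.2604; exp(−0.2604) = 0.7707.
C = 0.1722 × 0.7707 = 0.133 kg/m³.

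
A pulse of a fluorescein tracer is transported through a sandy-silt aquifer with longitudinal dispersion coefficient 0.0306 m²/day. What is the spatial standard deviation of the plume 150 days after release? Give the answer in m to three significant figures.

Dispersive spreading gives a Gaussian with σ² = 2Dt; advection only shifts the center.
σ = √(2 × 0.0306 × 150) = 3.03 m.

3.03 m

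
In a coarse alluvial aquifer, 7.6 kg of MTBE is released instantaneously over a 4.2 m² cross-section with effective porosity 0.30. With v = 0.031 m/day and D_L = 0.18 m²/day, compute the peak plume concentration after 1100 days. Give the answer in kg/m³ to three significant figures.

0.121 kg/m³

The peak of an instantaneous 1D plume sits at x = vt; there the Gaussian factor is 1 and C_max = M/(n_e·A·√(4πDt)), where n_e·A is the pore area the mass is dissolved in.
√(4πDt) = √(4π × 0.18 × 1100) = 49.88 m, so C_max = 7.6/(0.30 × 4.2 × 49.88) = 0.121 kg/m³.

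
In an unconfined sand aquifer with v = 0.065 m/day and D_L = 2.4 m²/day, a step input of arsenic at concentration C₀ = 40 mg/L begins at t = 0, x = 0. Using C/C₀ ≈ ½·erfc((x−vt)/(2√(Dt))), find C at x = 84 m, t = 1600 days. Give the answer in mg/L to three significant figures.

For a continuous step input, C/C₀ ≈ ½·erfc((x−vt)/(2√(Dt))).
vt = 0.065 × 1600 = 104 m and 2√(Dt) = 2√(2.4 × 1600) = 123.9 m.
Argument (x−vt)/(2√(Dt)) = (84 − 104)/123.9 = -0.1614; ½·erfc(-0.1614) = 0.5903.
C = 40 × 0.5903 = 23.6 mg/L.

23.6 mg/L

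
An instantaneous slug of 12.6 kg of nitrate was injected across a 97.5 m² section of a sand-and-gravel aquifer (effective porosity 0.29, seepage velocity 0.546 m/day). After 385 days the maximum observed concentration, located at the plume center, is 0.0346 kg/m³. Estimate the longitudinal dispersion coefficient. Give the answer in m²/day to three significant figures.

At the plume center C_max = M/(n_e·A·√(4πDt)), so D = M²/(4πt·(n_e·A·C_max)²).
n_e·A·C_max = 0.29 × 97.5 × 0.0346 = 0.9783 kg/m.
D = 12.6²/(4π × 385 × 0.9783²) = 0.0343 m²/day.

0.0343 m²/day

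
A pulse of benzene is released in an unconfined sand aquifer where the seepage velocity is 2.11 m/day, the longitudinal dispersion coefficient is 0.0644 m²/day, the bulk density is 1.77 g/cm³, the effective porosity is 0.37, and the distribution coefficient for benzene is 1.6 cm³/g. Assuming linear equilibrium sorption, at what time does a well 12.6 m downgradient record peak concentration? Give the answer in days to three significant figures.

Retardation factor R = 1 + ρ_b·K_d/n = 1 + 1.77 × 1.6/0.37 = 8.654.
Sorption retards both mechanisms: v_R = v/R = 0.2438 m/day, D_R = D/R = 0.007442 m²/day.
Peak time from v_R²t² + 2D_R t − x² = 0: t = (√(D_R² + v_R²x²) − D_R)/v_R².
√(D_R² + v_R²x²) = √(0.007442² + 0.2438² × 12.6²) = 3.072; v_R² = 0.05944.
t = (3.072 − 0.007442)/0.05944 = 51.6 days.

51.6 days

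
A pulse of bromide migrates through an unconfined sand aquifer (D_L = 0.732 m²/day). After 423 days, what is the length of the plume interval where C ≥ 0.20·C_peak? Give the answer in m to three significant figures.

89.3 m

The plume is Gaussian with σ = √(2Dt) = √(2 × 0.732 × 423) = 24.89 m.
C/C_peak = exp(−Δx²/(2σ²)) = 0.20 ⇒ Δx = σ·√(−2 ln 0.20) = 24.89 × 1.794 = 44.65 m.
Width = 2Δx = 89.3 m.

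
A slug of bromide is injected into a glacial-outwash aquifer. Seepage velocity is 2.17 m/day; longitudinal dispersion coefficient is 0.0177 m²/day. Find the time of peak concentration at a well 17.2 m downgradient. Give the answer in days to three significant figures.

7.92 days

For the 1D instantaneous-source solution, setting ∂C/∂t = 0 at fixed x gives v²t² + 2Dt − x² = 0, so t = (√(D² + v²x²) − D)/v².
√(D² + v²x²) = √(0.0177² + 2.17² × 17.2²) = 37.32; v² = 4.7089.
t = (37.32 − 0.0177)/4.7089 = 7.92 days (vs. the pure-advection estimate x/v = 7.93 d).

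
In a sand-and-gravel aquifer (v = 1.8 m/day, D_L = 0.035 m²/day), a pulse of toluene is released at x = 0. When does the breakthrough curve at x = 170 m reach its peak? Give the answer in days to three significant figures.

For the 1D instantaneous-source solution, setting ∂C/∂t = 0 at fixed x gives v²t² + 2Dt − x² = 0, so t = (√(D² + v²x²) − D)/v².
√(D² + v²x²) = √(0.035² + 1.8² × 170²) = 306.0; v² = 3.24.
t = (306.0 − 0.035)/3.24 = 94.4 days (vs. the pure-advection estimate x/v = 94.4 d).

94.4 days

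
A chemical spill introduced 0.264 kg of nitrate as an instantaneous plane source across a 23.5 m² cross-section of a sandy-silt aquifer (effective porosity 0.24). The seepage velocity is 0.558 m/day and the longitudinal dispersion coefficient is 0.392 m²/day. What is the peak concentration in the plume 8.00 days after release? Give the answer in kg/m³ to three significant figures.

The peak of an instantaneous 1D plume sits at x = vt; there the Gaussian factor is 1 and C_max = M/(n_e·A·√(4πDt)), where n_e·A is the pore area the mass is dissolved in.
√(4πDt) = √(4π × 0.392 × 8.00) = 6.278 m, so C_max = 0.264/(0.24 × 23.5 × 6.278) = 0.00746 kg/m³.

0.00746 kg/m³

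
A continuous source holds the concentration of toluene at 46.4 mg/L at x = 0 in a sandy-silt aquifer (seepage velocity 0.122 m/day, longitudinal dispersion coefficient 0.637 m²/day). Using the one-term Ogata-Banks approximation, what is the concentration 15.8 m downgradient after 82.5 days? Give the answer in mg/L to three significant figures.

For a continuous step input, C/C₀ ≈ ½·erfc((x−vt)/(2√(Dt))).
vt = 0.122 × 82.5 = 10.065 m and 2√(Dt) = 2√(0.637 × 82.5) = 14.50 m.
Argument (x−vt)/(2√(Dt)) = (15.8 − 10.065)/14.50 = 0.3955; ½·erfc(0.3955) = 0.2880.
C = 46.4 × 0.2880 = 13.4 mg/L.

13.4 mg/L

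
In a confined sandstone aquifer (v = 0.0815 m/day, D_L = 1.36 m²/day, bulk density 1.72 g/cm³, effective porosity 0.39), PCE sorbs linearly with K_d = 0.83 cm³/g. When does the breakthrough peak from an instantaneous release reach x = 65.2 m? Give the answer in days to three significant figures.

Retardation factor R = 1 + ρ_b·K_d/n = 1 + 1.72 × 0.83/0.39 = 4.661.
Sorption retards both mechanisms: v_R = v/R = 0.01749 m/day, D_R = D/R = 0.2918 m²/day.
Peak time from v_R²t² + 2D_R t − x² = 0: t = (√(D_R² + v_R²x²) − D_R)/v_R².
√(D_R² + v_R²x²) = √(0.2918² + 0.01749² × 65.2²) = 1.177; v_R² = 0.0003059.
t = (1.177 − 0.2918)/0.0003059 = 2890 days.

2890 days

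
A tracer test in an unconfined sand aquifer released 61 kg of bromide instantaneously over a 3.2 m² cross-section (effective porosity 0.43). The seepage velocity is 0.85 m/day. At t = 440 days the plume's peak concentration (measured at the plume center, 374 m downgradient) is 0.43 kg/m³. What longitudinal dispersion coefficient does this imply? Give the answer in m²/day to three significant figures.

1.92 m²/day

At the plume center C_max = M/(n_e·A·√(4πDt)), so D = M²/(4πt·(n_e·A·C_max)²).
n_e·A·C_max = 0.43 × 3.2 × 0.43 = 0.5917 kg/m.
D = 61²/(4π × 440 × 0.5917²) = 1.92 m²/day.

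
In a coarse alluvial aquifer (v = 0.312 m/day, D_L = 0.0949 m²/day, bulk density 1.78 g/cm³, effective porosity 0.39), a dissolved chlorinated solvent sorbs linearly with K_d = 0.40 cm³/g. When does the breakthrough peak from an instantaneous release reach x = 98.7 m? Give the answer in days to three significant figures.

891 days

Retardation factor R = 1 + ρ_b·K_d/n = 1 + 1.78 × 0.40/0.39 = 2.826.
Sorption retards both mechanisms: v_R = v/R = 0.1104 m/day, D_R = D/R = 0.03358 m²/day.
Peak time from v_R²t² + 2D_R t − x² = 0: t = (√(D_R² + v_R²x²) − D_R)/v_R².
√(D_R² + v_R²x²) = √(0.03358² + 0.1104² × 98.7²) = 10.90; v_R² = 0.01219.
t = (10.90 − 0.03358)/0.01219 = 891 days.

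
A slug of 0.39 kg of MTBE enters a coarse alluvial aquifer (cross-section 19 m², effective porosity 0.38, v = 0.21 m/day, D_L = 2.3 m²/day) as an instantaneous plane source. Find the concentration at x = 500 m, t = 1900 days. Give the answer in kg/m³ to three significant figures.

For an instantaneous plane source, C(x,t) = M/(n_e·A·√(4πDt)) · exp(−(x−vt)²/(4Dt)), with n_e·A the pore (flow) area.
Plume center vt = 0.21 × 1900 = 399 m, so the well at 500 m is 101 m downgradient of the peak.
√(4πDt) = 234.3 m, giving peak height M/(n_e·A·√(4πDt)) = 0.39/(0.38 × 19 × 234.3) = 0.0002305 kg/m³.
(x−vt)²/(4Dt) = (101)²/(4 × 2.3 × 1900) = 0.5836; exp(−0.5836) = 0.5579.
C = 0.0002305 × 0.5579 = 0.000129 kg/m³.

0.000129 kg/m³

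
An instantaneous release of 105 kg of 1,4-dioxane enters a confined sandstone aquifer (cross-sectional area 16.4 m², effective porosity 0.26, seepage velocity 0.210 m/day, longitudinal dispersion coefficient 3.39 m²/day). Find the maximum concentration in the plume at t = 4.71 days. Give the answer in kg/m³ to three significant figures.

The peak of an instantaneous 1D plume sits at x = vt; there the Gaussian factor is 1 and C_max = M/(n_e·A·√(4πDt)), where n_e·A is the pore area the mass is dissolved in.
√(4πDt) = √(4π × 3.39 × 4.71) = 14.16 m, so C_max = 105/(0.26 × 16.4 × 14.16) = 1.74 kg/m³.

1.74 kg/m³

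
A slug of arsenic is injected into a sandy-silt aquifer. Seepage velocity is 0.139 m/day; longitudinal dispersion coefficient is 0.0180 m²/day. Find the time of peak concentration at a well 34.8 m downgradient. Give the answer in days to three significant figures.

249 days

For the 1D instantaneous-source solution, setting ∂C/∂t = 0 at fixed x gives v²t² + 2Dt − x² = 0, so t = (√(D² + v²x²) − D)/v².
√(D² + v²x²) = √(0.0180² + 0.139² × 34.8²) = 4.837; v² = 0.019321.
t = (4.837 − 0.0180)/0.019321 = 249 days (vs. the pure-advection estimate x/v = 250 d).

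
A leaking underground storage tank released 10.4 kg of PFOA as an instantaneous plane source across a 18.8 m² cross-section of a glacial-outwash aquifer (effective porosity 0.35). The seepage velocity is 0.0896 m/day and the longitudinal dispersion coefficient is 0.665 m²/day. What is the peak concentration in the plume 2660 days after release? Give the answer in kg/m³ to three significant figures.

The peak of an instantaneous 1D plume sits at x = vt; there the Gaussian factor is 1 and C_max = M/(n_e·A·√(4πDt)), where n_e·A is the pore area the mass is dissolved in.
√(4πDt) = √(4π × 0.665 × 2660) = 149.1 m, so C_max = 10.4/(0.35 × 18.8 × 149.1) = 0.0106 kg/m³.

0.0106 kg/m³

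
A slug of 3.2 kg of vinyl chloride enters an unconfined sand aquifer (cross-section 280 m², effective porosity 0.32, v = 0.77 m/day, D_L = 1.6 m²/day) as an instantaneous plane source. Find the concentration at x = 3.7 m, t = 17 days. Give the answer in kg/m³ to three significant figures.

For an instantaneous plane source, C(x,t) = M/(n_e·A·√(4πDt)) · exp(−(x−vt)²/(4Dt)), with n_e·A the pore (flow) area.
Plume center vt = 0.77 × 17 = 13.09 m, so the well at 3.7 m is 9.39 m upgradient of the peak.
√(4πDt) = 18.49 m, giving peak height M/(n_e·A·√(4πDt)) = 3.2/(0.32 × 280 × 18.49) = 0.001932 kg/m³.
(x−vt)²/(4Dt) = (-9.39)²/(4 × 1.6 × 17) = 0.8104; exp(−0.8104) = 0.4447.
C = 0.001932 × 0.4447 = 0.000859 kg/m³.

0.000859 kg/m³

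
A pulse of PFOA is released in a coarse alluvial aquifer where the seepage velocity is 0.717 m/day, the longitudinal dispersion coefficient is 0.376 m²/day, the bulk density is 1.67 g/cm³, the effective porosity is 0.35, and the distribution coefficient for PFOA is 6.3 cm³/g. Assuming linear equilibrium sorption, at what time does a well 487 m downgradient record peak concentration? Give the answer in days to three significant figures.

Retardation factor R = 1 + ρ_b·K_d/n = 1 + 1.67 × 6.3/0.35 = 31.06.
Sorption retards both mechanisms: v_R = v/R = 0.02308 m/day, D_R = D/R = 0.01211 m²/day.
Peak time from v_R²t² + 2D_R t − x² = 0: t = (√(D_R² + v_R²x²) − D_R)/v_R².
√(D_R² + v_R²x²) = √(0.01211² + 0.02308² × 487²) = 11.24; v_R² = 0.0005327.
t = (11.24 − 0.01211)/0.0005327 = 21100 days.

21100 days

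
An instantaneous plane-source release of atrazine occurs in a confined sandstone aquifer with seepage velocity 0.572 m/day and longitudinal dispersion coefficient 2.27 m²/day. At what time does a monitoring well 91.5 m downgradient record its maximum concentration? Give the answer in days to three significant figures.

For the 1D instantaneous-source solution, setting ∂C/∂t = 0 at fixed x gives v²t² + 2Dt − x² = 0, so t = (√(D² + v²x²) − D)/v².
√(D² + v²x²) = √(2.27² + 0.572² × 91.5²) = 52.39; v² = 0.327184.
t = (52.39 − 2.27)/0.327184 = 153 days (vs. the pure-advection estimate x/v = 160 d).

153 days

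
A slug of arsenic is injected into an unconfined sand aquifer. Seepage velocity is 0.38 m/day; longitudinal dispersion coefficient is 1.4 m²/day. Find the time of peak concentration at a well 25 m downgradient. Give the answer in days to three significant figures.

56.8 days

For the 1D instantaneous-source solution, setting ∂C/∂t = 0 at fixed x gives v²t² + 2Dt − x² = 0, so t = (√(D² + v²x²) − D)/v².
√(D² + v²x²) = √(1.4² + 0.38² × 25²) = 9.603; v² = 0.1444.
t = (9.603 − 1.4)/0.1444 = 56.8 days (vs. the pure-advection estimate x/v = 65.8 d).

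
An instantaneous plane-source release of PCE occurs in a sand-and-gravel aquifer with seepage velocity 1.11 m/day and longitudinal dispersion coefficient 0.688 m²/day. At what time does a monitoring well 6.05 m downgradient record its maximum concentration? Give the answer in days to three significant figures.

For the 1D instantaneous-source solution, setting ∂C/∂t = 0 at fixed x gives v²t² + 2Dt − x² = 0, so t = (√(D² + v²x²) − D)/v².
√(D² + v²x²) = √(0.688² + 1.11² × 6.05²) = 6.751; v² = 1.2321.
t = (6.751 − 0.688)/1.2321 = 4.92 days (vs. the pure-advection estimate x/v = 5.45 d).

4.92 days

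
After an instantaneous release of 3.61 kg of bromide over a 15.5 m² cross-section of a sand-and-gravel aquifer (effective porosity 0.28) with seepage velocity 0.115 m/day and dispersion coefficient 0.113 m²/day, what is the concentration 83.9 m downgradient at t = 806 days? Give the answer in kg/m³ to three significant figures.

0.0199 kg/m³

For an instantaneous plane source, C(x,t) = M/(n_e·A·√(4πDt)) · exp(−(x−vt)²/(4Dt)), with n_e·A the pore (flow) area.
Plume center vt = 0.115 × 806 = 92.69 m, so the well at 83.9 m is 8.79 m upgradient of the peak.
√(4πDt) = 33.83 m, giving peak height M/(n_e·A·√(4πDt)) = 3.61/(0.28 × 15.5 × 33.83) = 0.02459 kg/m³.
(x−vt)²/(4Dt) = (-8.79)²/(4 × 0.113 × 806) = 0.2121; exp(−0.2121) = 0.8089.
C = 0.02459 × 0.8089 = 0.0199 kg/m³.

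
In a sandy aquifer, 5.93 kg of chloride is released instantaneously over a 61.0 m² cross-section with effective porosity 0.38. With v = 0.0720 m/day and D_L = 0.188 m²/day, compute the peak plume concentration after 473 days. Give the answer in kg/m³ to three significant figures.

The peak of an instantaneous 1D plume sits at x = vt; there the Gaussian factor is 1 and C_max = M/(n_e·A·√(4πDt)), where n_e·A is the pore area the mass is dissolved in.
√(4πDt) = √(4π × 0.188 × 473) = 33.43 m, so C_max = 5.93/(0.38 × 61.0 × 33.43) = 0.00765 kg/m³.

0.00765 kg/m³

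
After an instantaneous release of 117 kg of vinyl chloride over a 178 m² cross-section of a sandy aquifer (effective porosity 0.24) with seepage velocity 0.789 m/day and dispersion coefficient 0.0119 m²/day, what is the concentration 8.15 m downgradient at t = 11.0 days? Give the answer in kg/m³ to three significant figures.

1.25 kg/m³

For an instantaneous plane source, C(x,t) = M/(n_e·A·√(4πDt)) · exp(−(x−vt)²/(4Dt)), with n_e·A the pore (flow) area.
Plume center vt = 0.789 × 11.0 = 8.679 m, so the well at 8.15 m is 0.529 m upgradient of the peak.
√(4πDt) = 1.283 m, giving peak height M/(n_e·A·√(4πDt)) = 117/(0.24 × 178 × 1.283) = 2.135 kg/m³.
(x−vt)²/(4Dt) = (-0.529)²/(4 × 0.0119 × 11.0) = 0.5345; exp(−0.5345) = 0.5860.
C = 2.135 × 0.5860 = 1.25 kg/m³.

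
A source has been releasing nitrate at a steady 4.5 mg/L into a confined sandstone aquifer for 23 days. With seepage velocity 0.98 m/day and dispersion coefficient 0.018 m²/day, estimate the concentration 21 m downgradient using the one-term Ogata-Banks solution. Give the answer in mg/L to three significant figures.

4.30 mg/L

For a continuous step input, C/C₀ ≈ ½·erfc((x−vt)/(2√(Dt))).
vt = 0.98 × 23 = 22.54 m and 2√(Dt) = 2√(0.018 × 23) = 1.287 m.
Argument (x−vt)/(2√(Dt)) = (21 − 22.54)/1.287 = -1.197; ½·erfc(-1.197) = 0.9548.
C = 4.5 × 0.9548 = 4.30 mg/L.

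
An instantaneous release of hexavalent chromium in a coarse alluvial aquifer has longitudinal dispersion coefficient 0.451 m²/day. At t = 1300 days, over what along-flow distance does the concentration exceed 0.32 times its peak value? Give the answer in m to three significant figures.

103 m

The plume is Gaussian with σ = √(2Dt) = √(2 × 0.451 × 1300) = 34.24 m.
C/C_peak = exp(−Δx²/(2σ²)) = 0.32 ⇒ Δx = σ·√(−2 ln 0.32) = 34.24 × 1.510 = 51.70 m.
Width = 2Δx = 103 m.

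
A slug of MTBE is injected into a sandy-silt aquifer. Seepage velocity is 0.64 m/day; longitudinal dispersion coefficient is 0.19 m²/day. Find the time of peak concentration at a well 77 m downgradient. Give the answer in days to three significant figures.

120 days

For the 1D instantaneous-source solution, setting ∂C/∂t = 0 at fixed x gives v²t² + 2Dt − x² = 0, so t = (√(D² + v²x²) − D)/v².
√(D² + v²x²) = √(0.19² + 0.64² × 77²) = 49.28; v² = 0.4096.
t = (49.28 − 0.19)/0.4096 = 120 days (vs. the pure-advection estimate x/v = 120 d).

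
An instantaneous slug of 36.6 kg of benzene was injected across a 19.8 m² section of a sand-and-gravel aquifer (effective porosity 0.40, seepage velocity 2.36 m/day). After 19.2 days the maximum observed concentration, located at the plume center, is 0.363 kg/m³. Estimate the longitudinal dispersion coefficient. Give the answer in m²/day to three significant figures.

0.672 m²/day

At the plume center C_max = M/(n_e·A·√(4πDt)), so D = M²/(4πt·(n_e·A·C_max)²).
n_e·A·C_max = 0.40 × 19.8 × 0.363 = 2.875 kg/m.
D = 36.6²/(4π × 19.2 × 2.875²) = 0.672 m²/day.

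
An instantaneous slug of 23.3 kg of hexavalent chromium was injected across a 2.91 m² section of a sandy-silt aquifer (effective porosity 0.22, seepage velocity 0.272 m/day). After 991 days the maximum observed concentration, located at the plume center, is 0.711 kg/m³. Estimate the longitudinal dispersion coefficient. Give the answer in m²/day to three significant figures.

At the plume center C_max = M/(n_e·A·√(4πDt)), so D = M²/(4πt·(n_e·A·C_max)²).
n_e·A·C_max = 0.22 × 2.91 × 0.711 = 0.4552 kg/m.
D = 23.3²/(4π × 991 × 0.4552²) = 0.210 m²/day.

0.210 m²/day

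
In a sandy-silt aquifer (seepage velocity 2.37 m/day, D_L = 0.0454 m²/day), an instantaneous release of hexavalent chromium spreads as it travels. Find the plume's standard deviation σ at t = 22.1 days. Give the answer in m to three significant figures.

1.42 m

Dispersive spreading gives a Gaussian with σ² = 2Dt; advection only shifts the center.
σ = √(2 × 0.0454 × 22.1) = 1.42 m.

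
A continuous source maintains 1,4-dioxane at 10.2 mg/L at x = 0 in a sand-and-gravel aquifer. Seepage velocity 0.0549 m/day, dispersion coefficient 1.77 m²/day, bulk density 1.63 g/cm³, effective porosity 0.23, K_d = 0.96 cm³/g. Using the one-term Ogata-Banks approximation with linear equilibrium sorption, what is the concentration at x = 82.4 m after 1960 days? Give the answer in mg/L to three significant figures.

0.109 mg/L

Retardation factor R = 1 + ρ_b·K_d/n = 1 + 1.63 × 0.96/0.23 = 7.803.
Sorption retards both mechanisms: v_R = v/R = 0.007036 m/day, D_R = D/R = 0.2268 m²/day.
v_R·t = 0.007036 × 1960 = 13.79056 m; 2√(D_R t) = 42.17 m; argument = (82.4 − 13.79056)/42.17 = 1.627.
C = C₀ × ½·erfc(1.627) = 10.2 × 0.01070 = 0.109 mg/L.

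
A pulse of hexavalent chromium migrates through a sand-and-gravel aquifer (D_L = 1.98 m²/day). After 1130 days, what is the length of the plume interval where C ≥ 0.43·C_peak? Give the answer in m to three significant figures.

174 m

The plume is Gaussian with σ = √(2Dt) = √(2 × 1.98 × 1130) = 66.89 m.
C/C_peak = exp(−Δx²/(2σ²)) = 0.43 ⇒ Δx = σ·√(−2 ln 0.43) = 66.89 × 1.299 = 86.89 m.
Width = 2Δx = 174 m.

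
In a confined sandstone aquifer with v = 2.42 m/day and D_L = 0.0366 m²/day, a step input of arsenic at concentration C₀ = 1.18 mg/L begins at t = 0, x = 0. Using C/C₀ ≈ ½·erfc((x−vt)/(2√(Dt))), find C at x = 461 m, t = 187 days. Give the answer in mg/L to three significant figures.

0.0131 mg/L

For a continuous step input, C/C₀ ≈ ½·erfc((x−vt)/(2√(Dt))).
vt = 2.42 × 187 = 452.54 m and 2√(Dt) = 2√(0.0366 × 187) = 5.232 m.
Argument (x−vt)/(2√(Dt)) = (461 − 452.54)/5.232 = 1.617; ½·erfc(1.617) = 0.01110.
C = 1.18 × 0.01110 = 0.0131 mg/L.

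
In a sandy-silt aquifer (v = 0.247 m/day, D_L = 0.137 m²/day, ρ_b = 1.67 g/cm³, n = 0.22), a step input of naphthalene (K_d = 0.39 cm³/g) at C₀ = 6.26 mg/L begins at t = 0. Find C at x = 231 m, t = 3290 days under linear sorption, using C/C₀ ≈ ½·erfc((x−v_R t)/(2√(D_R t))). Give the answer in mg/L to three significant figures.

0.273 mg/L

Retardation factor R = 1 + ρ_b·K_d/n = 1 + 1.67 × 0.39/0.22 = 3.960.
Sorption retards both mechanisms: v_R = v/R = 0.06237 m/day, D_R = D/R = 0.03460 m²/day.
v_R·t = 0.06237 × 3290 = 205.1973 m; 2√(D_R t) = 21.34 m; argument = (231 − 205.1973)/21.34 = 1.209.
C = C₀ × ½·erfc(1.209) = 6.26 × 0.04365 = 0.273 mg/L.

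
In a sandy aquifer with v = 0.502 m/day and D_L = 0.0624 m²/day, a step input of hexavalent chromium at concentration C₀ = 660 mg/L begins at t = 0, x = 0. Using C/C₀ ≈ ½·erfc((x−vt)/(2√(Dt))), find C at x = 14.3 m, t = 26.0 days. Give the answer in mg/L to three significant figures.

For a continuous step input, C/C₀ ≈ ½·erfc((x−vt)/(2√(Dt))).
vt = 0.502 × 26.0 = 13.052 m and 2√(Dt) = 2√(0.0624 × 26.0) = 2.547 m.
Argument (x−vt)/(2√(Dt)) = (14.3 − 13.052)/2.547 = 0.4900; ½·erfc(0.4900) = 0.2442.
C = 660 × 0.2442 = 161 mg/L.

161 mg/L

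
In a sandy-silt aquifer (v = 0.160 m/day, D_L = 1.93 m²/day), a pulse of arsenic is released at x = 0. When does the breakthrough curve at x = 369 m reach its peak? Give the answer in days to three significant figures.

For the 1D instantaneous-source solution, setting ∂C/∂t = 0 at fixed x gives v²t² + 2Dt − x² = 0, so t = (√(D² + v²x²) − D)/v².
√(D² + v²x²) = √(1.93² + 0.160² × 369²) = 59.07; v² = 0.0256.
t = (59.07 − 1.93)/0.0256 = 2230 days (vs. the pure-advection estimate x/v = 2310 d).

2230 days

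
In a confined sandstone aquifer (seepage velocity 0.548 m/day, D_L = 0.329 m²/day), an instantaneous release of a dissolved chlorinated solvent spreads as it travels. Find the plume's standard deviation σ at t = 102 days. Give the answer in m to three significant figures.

8.19 m

Dispersive spreading gives a Gaussian with σ² = 2Dt; advection only shifts the center.
σ = √(2 × 0.329 × 102) = 8.19 m.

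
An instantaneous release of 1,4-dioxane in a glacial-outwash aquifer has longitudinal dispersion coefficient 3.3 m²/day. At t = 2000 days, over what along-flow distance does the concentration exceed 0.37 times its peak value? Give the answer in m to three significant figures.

The plume is Gaussian with σ = √(2Dt) = √(2 × 3.3 × 2000) = 114.9 m.
C/C_peak = exp(−Δx²/(2σ²)) = 0.37 ⇒ Δx = σ·√(−2 ln 0.37) = 114.9 × 1.410 = 162.0 m.
Width = 2Δx = 324 m.

324 m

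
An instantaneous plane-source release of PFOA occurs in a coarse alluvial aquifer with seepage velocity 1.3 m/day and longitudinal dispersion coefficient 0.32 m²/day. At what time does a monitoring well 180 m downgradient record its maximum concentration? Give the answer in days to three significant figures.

For the 1D instantaneous-source solution, setting ∂C/∂t = 0 at fixed x gives v²t² + 2Dt − x² = 0, so t = (√(D² + v²x²) − D)/v².
√(D² + v²x²) = √(0.32² + 1.3² × 180²) = 234.0; v² = 1.69.
t = (234.0 − 0.32)/1.69 = 138 days (vs. the pure-advection estimate x/v = 138 d).

138 days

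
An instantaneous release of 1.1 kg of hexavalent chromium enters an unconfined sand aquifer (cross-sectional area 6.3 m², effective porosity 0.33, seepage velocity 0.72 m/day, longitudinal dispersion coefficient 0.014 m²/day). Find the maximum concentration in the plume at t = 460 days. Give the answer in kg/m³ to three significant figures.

The peak of an instantaneous 1D plume sits at x = vt; there the Gaussian factor is 1 and C_max = M/(n_e·A·√(4πDt)), where n_e·A is the pore area the mass is dissolved in.
√(4πDt) = √(4π × 0.014 × 460) = 8.996 m, so C_max = 1.1/(0.33 × 6.3 × 8.996) = 0.0588 kg/m³.

0.0588 kg/m³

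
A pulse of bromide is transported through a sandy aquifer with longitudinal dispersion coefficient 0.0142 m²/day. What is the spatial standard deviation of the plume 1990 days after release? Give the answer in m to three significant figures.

7.52 m

Dispersive spreading gives a Gaussian with σ² = 2Dt; advection only shifts the center.
σ = √(2 × 0.0142 × 1990) = 7.52 m.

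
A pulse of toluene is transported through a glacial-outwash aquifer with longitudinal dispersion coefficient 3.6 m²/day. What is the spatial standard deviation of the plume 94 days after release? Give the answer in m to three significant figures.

Dispersive spreading gives a Gaussian with σ² = 2Dt; advection only shifts the center.
σ = √(2 × 3.6 × 94) = 26.0 m.

26.0 m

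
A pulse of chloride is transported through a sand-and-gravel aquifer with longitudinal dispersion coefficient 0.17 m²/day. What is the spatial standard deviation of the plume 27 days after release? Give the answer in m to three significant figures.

3.03 m

Dispersive spreading gives a Gaussian with σ² = 2Dt; advection only shifts the center.
σ = √(2 × 0.17 × 27) = 3.03 m.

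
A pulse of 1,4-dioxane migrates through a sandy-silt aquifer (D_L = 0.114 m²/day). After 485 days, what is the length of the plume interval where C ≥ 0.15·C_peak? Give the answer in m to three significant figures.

The plume is Gaussian with σ = √(2Dt) = √(2 × 0.114 × 485) = 10.52 m.
C/C_peak = exp(−Δx²/(2σ²)) = 0.15 ⇒ Δx = σ·√(−2 ln 0.15) = 10.52 × 1.948 = 20.49 m.
Width = 2Δx = 41.0 m.

41.0 m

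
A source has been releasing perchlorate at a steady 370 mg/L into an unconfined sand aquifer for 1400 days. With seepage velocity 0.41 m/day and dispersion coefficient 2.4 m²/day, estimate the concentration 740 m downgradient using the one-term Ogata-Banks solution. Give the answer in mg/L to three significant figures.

7.93 mg/L

For a continuous step input, C/C₀ ≈ ½·erfc((x−vt)/(2√(Dt))).
vt = 0.41 × 1400 = 574 m and 2√(Dt) = 2√(2.4 × 1400) = 115.9 m.
Argument (x−vt)/(2√(Dt)) = (740 − 574)/115.9 = 1.432; ½·erfc(1.432) = 0.02143.
C = 370 × 0.02143 = 7.93 mg/L.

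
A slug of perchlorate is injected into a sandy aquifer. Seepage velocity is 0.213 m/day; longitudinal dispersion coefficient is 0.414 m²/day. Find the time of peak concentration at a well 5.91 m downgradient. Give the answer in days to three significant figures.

For the 1D instantaneous-source solution, setting ∂C/∂t = 0 at fixed x gives v²t² + 2Dt − x² = 0, so t = (√(D² + v²x²) − D)/v².
√(D² + v²x²) = √(0.414² + 0.213² × 5.91²) = 1.325; v² = 0.045369.
t = (1.325 − 0.414)/0.045369 = 20.1 days (vs. the pure-advection estimate x/v = 27.7 d).

20.1 days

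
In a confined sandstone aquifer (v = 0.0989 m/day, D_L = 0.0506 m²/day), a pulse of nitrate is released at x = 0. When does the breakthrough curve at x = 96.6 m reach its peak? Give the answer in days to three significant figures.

972 days

For the 1D instantaneous-source solution, setting ∂C/∂t = 0 at fixed x gives v²t² + 2Dt − x² = 0, so t = (√(D² + v²x²) − D)/v².
√(D² + v²x²) = √(0.0506² + 0.0989² × 96.6²) = 9.554; v² = 0.00978121.
t = (9.554 − 0.0506)/0.00978121 = 972 days (vs. the pure-advection estimate x/v = 977 d).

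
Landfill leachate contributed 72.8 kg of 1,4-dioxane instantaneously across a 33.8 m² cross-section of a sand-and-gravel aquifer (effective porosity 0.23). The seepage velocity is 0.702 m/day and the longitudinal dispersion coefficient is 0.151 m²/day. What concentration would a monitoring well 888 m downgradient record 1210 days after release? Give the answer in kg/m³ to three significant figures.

For an instantaneous plane source, C(x,t) = M/(n_e·A·√(4πDt)) · exp(−(x−vt)²/(4Dt)), with n_e·A the pore (flow) area.
Plume center vt = 0.702 × 1210 = 849.42 m, so the well at 888 m is 38.58 m downgradient of the peak.
√(4πDt) = 47.92 m, giving peak height M/(n_e·A·√(4πDt)) = 72.8/(0.23 × 33.8 × 47.92) = 0.1954 kg/m³.
(x−vt)²/(4Dt) = (38.58)²/(4 × 0.151 × 1210) = 2.037; exp(−2.037) = 0.1304.
C = 0.1954 × 0.1304 = 0.0255 kg/m³.

0.0255 kg/m³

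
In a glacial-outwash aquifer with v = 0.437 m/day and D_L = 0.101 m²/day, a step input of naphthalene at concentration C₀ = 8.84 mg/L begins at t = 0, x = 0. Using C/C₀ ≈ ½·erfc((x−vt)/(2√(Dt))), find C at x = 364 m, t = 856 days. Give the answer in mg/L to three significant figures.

For a continuous step input, C/C₀ ≈ ½·erfc((x−vt)/(2√(Dt))).
vt = 0.437 × 856 = 374.072 m and 2√(Dt) = 2√(0.101 × 856) = 18.60 m.
Argument (x−vt)/(2√(Dt)) = (364 − 374.072)/18.60 = -0.5415; ½·erfc(-0.5415) = 0.7781.
C = 8.84 × 0.7781 = 6.88 mg/L.

6.88 mg/L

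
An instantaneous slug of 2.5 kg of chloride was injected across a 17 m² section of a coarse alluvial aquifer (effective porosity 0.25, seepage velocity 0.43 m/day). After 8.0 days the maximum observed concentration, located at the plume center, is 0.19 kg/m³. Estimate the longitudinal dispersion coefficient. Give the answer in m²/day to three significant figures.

At the plume center C_max = M/(n_e·A·√(4πDt)), so D = M²/(4πt·(n_e·A·C_max)²).
n_e·A·C_max = 0.25 × 17 × 0.19 = 0.8075 kg/m.
D = 2.5²/(4π × 8.0 × 0.8075²) = 0.0953 m²/day.

0.0953 m²/day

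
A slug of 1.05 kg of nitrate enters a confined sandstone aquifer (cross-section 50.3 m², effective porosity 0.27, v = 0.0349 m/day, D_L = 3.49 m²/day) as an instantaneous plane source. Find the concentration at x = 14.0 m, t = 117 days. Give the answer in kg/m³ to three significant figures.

0.00102 kg/m³

For an instantaneous plane source, C(x,t) = M/(n_e·A·√(4πDt)) · exp(−(x−vt)²/(4Dt)), with n_e·A the pore (flow) area.
Plume center vt = 0.0349 × 117 = 4.0833 m, so the well at 14.0 m is 9.9167 m downgradient of the peak.
√(4πDt) = 71.63 m, giving peak height M/(n_e·A·√(4πDt)) = 1.05/(0.27 × 50.3 × 71.63) = 0.001079 kg/m³.
(x−vt)²/(4Dt) = (9.9167)²/(4 × 3.49 × 117) = 0.06021; exp(−0.06021) = 0.9416.
C = 0.001079 × 0.9416 = 0.00102 kg/m³.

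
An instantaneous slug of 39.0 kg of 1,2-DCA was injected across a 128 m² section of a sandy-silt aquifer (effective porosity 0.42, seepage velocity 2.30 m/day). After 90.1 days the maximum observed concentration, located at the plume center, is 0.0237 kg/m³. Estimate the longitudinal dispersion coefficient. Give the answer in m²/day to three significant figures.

0.828 m²/day

At the plume center C_max = M/(n_e·A·√(4πDt)), so D = M²/(4πt·(n_e·A·C_max)²).
n_e·A·C_max = 0.42 × 128 × 0.0237 = 1.274 kg/m.
D = 39.0²/(4π × 90.1 × 1.274²) = 0.828 m²/day.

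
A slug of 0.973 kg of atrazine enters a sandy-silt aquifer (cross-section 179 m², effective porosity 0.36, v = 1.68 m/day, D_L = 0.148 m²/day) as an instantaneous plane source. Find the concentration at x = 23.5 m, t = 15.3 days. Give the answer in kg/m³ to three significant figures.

For an instantaneous plane source, C(x,t) = M/(n_e·A·√(4πDt)) · exp(−(x−vt)²/(4Dt)), with n_e·A the pore (flow) area.
Plume center vt = 1.68 × 15.3 = 25.704 m, so the well at 23.5 m is 2.204 m upgradient of the peak.
√(4πDt) = 5.334 m, giving peak height M/(n_e·A·√(4πDt)) = 0.973/(0.36 × 179 × 5.334) = 0.002831 kg/m³.
(x−vt)²/(4Dt) = (-2.204)²/(4 × 0.148 × 15.3) = 0.5363; exp(−0.5363) = 0.5849.
C = 0.002831 × 0.5849 = 0.00166 kg/m³.

0.00166 kg/m³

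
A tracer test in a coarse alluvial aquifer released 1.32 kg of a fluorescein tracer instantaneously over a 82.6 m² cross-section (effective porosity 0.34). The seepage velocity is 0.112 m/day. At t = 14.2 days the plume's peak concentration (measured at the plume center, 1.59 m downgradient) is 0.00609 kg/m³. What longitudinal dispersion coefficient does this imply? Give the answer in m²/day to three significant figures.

0.334 m²/day

At the plume center C_max = M/(n_e·A·√(4πDt)), so D = M²/(4πt·(n_e·A·C_max)²).
n_e·A·C_max = 0.34 × 82.6 × 0.00609 = 0.1710 kg/m.
D = 1.32²/(4π × 14.2 × 0.1710²) = 0.334 m²/day.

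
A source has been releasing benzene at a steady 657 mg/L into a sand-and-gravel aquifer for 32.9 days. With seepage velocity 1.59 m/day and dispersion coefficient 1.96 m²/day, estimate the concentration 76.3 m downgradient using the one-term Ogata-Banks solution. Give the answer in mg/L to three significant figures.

11.4 mg/L

For a continuous step input, C/C₀ ≈ ½·erfc((x−vt)/(2√(Dt))).
vt = 1.59 × 32.9 = 52.311 m and 2√(Dt) = 2√(1.96 × 32.9) = 16.06 m.
Argument (x−vt)/(2√(Dt)) = (76.3 − 52.311)/16.06 = 1.494; ½·erfc(1.494) = 0.01731.
C = 657 × 0.01731 = 11.4 mg/L.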